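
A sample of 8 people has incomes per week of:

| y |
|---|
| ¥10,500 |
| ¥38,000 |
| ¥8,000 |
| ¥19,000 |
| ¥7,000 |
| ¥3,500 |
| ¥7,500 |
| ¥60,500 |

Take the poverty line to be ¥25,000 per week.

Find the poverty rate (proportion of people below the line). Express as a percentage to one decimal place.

6 of the 8 people have income below ¥25,000.
H = 6/8 = 75.0%.

75.0%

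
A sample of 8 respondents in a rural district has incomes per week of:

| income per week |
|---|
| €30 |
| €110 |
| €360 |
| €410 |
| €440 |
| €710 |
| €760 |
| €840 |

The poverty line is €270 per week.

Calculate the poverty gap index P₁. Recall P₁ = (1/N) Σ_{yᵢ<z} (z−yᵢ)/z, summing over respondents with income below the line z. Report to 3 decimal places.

0.185

Incomes under z: €30, €110 (q = 2 of N = 8).
Shortfall ratios: (270−30)/270 = 0.8889; (270−110)/270 = 0.5926.
Sum of shortfalls = 1.481481; P₁ averages over all N: 1.481481 / 8 = 0.185.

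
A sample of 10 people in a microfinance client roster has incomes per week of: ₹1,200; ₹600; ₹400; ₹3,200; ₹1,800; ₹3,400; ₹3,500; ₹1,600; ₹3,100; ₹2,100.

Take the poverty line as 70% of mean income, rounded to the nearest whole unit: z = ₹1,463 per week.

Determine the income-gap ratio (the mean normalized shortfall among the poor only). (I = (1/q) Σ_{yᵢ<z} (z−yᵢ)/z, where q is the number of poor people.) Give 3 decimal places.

Below z: ₹400, ₹600, ₹1,200 (q = 3 of N = 10).
Relative gaps: 0.7266, 0.5899, 0.1798; sum = 1.496241.
I averages over the q = 3 poor units only: 1.496241 / 3 = 0.499.

0.499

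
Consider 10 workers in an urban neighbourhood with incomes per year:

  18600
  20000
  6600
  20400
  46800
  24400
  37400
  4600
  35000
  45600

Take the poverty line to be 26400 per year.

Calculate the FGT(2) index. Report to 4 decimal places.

0.1448

Below the line: 4600, 6600, 18600, 20000, 20400, 24400 (q = 6 of N = 10).
Shortfall ratios: (26400−4600)/26400 = 0.8258; (26400−6600)/26400 = 0.7500; (26400−18600)/26400 = 0.2955; (26400−20000)/26400 = 0.2424; (26400−20400)/26400 = 0.2273; (26400−24400)/26400 = 0.0758.
Squared: 0.6819; 0.5625; 0.0873; 0.0588; 0.0517; 0.0057.
Sum = 1.447831; P₂ = 1.447831 / 10 = 0.1448.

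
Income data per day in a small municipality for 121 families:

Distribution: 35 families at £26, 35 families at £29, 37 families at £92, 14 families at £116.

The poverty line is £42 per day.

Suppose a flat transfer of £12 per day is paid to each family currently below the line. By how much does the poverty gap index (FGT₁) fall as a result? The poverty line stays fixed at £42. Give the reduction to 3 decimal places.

0.165

Before: below the line — 35×£26, 35×£29; poverty gap index (FGT₁) = 0.19972.
After the £12 transfer: below the line — 35×£38, 35×£41; poverty gap index (FGT₁) = 0.03444.
Reduction = 0.19972 − 0.03444 = 0.165.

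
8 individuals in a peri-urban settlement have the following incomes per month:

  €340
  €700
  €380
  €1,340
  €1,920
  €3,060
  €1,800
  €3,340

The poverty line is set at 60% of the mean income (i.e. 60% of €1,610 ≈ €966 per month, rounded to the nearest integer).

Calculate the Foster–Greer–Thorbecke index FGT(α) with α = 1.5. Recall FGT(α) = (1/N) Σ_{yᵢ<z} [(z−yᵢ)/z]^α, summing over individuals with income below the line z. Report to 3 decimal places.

0.142

Poor units: €340, €380, €700 (q = 3 of N = 8).
Relative gaps: (966−340)/966 = 0.6480; (966−380)/966 = 0.6066; (966−700)/966 = 0.2754.
Raised to α = 1.5: 0.52167; 0.47248; 0.14450.
Sum = 1.138643; FGT(1.5) = 1.138643 / 8 = 0.142.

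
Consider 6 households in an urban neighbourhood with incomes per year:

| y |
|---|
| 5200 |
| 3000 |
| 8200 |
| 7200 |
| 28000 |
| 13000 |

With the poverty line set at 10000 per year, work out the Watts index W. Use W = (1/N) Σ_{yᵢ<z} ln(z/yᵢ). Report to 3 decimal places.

Incomes under z: 3000, 5200, 7200, 8200 (q = 4 of N = 6).
Log shortfalls: ln(10000/3000) = 1.2040; ln(10000/5200) = 0.6539; ln(10000/7200) = 0.3285; ln(10000/8200) = 0.1985.
W = 2.384854 / 6 = 0.397.

0.397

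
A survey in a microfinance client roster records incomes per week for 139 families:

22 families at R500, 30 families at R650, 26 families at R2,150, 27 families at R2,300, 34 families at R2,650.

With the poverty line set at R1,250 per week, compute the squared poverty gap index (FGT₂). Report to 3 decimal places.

0.107

Below z: 22×R500, 30×R650 (q = 52 of N = 139).
Shortfall ratios: (1250−500)/1250 = 0.6000 (×22); (1250−650)/1250 = 0.4800 (×30).
Squared: 0.3600 (×22); 0.2304 (×30).
Sum = 14.832000; P₂ = 14.832000 / 139 = 0.107.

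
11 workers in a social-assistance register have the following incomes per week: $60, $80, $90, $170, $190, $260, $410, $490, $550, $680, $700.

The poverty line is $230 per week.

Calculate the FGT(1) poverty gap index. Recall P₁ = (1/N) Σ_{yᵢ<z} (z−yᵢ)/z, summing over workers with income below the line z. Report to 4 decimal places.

0.2213

Below z: $60, $80, $90, $170, $190 (q = 5 of N = 11).
Normalized shortfalls: (230−60)/230 = 0.7391; (230−80)/230 = 0.6522; (230−90)/230 = 0.6087; (230−170)/230 = 0.2609; (230−190)/230 = 0.1739.
Σ = 2.434783. Dividing by the full population N = 11 gives P₁ = 0.2213.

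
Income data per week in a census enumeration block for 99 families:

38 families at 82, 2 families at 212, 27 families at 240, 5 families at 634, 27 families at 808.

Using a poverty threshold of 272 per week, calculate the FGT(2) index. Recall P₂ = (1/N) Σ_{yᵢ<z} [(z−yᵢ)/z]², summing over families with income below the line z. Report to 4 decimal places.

0.1920

Incomes under z: 38×82, 2×212, 27×240 (q = 67 of N = 99).
Relative gaps: (272−82)/272 = 0.6985 (×38); (272−212)/272 = 0.2206 (×2); (272−240)/272 = 0.1176 (×27).
Squared: 0.4879 (×38); 0.0487 (×2); 0.0138 (×27).
Sum = 19.012868; P₂ = 19.012868 / 99 = 0.1920.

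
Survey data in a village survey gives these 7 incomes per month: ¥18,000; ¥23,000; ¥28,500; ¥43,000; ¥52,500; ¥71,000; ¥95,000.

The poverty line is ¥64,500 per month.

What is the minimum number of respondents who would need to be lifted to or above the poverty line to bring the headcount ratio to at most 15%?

4

Currently q = 5 of N = 7 are below the line (H = 0.714).
A headcount ratio of at most 15% allows at most ⌊0.15 × 7⌋ = 1 poor respondents.
So at least 5 − 1 = 4 must be lifted.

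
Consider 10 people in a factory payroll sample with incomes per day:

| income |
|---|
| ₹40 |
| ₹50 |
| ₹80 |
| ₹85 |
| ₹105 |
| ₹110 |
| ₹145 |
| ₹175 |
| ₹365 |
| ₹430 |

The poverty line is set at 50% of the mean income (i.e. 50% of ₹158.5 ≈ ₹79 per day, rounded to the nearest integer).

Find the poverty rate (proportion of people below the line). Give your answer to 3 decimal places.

0.200

2 of the 10 people have income below ₹79.
H = 2/10 = 0.200.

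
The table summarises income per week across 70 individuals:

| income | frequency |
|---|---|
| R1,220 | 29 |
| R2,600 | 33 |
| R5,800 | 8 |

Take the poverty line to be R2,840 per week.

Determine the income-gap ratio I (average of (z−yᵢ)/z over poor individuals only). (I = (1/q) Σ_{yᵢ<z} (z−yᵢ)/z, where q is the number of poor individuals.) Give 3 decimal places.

0.312

Below z: 29×R1,220, 33×R2,600 (q = 62 of N = 70).
Shortfall ratios (z−y)/z: 0.5704 (×29), 0.0845 (×33); sum = 19.330986.
The income-gap ratio divides by q (the poor only): 19.330986 / 62 = 0.312.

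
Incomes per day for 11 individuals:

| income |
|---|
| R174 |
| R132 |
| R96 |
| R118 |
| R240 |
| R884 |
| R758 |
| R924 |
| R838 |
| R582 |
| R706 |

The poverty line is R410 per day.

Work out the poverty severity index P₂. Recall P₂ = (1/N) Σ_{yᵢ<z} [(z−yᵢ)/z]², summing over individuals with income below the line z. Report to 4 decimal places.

0.1870

Below the line: R96, R118, R132, R174, R240 (q = 5 of N = 11).
Shortfall ratios: (410−96)/410 = 0.7659; (410−118)/410 = 0.7122; (410−132)/410 = 0.6780; (410−174)/410 = 0.5756; (410−240)/410 = 0.4146.
Squared: 0.5865; 0.5072; 0.4598; 0.3313; 0.1719.
Sum = 2.056752; P₂ = 2.056752 / 11 = 0.1870.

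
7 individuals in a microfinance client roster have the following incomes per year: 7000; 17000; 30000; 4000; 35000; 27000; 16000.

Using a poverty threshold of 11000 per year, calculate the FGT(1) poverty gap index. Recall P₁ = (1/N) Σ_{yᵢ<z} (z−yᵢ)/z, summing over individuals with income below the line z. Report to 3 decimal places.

0.143

Below z: 4000, 7000 (q = 2 of N = 7).
Relative gaps: (11000−4000)/11000 = 0.6364; (11000−7000)/11000 = 0.3636.
Σ = 1.000000. Dividing by the full population N = 7 gives P₁ = 0.143.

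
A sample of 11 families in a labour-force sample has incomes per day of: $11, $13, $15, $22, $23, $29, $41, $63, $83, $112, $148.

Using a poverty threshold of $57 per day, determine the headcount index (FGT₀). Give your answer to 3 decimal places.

7 of the 11 families have income below $57.
H = 7/11 = 0.636.

0.636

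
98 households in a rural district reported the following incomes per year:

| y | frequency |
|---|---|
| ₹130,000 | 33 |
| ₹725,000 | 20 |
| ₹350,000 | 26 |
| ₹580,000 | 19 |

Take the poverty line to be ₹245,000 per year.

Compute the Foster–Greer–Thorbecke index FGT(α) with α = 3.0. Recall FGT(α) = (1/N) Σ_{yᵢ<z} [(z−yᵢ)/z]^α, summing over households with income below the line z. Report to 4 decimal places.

Poor units: 33×₹130,000 (q = 33 of N = 98).
Relative gaps: (245000−130000)/245000 = 0.4694 (×33).
Raised to α = 3.0: 0.10342 (×33).
Sum = 3.412787; FGT(3.0) = 3.412787 / 98 = 0.0348.

0.0348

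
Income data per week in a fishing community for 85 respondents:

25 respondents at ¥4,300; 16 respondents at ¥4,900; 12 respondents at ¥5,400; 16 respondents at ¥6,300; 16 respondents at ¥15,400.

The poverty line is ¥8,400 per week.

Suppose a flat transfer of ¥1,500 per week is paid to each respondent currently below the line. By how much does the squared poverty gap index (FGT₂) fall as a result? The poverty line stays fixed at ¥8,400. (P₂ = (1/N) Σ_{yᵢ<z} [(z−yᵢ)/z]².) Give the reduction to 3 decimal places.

Before: below the line — 25×¥4,300, 16×¥4,900, 12×¥5,400, 16×¥6,300; squared poverty gap index (FGT₂) = 0.13252.
After the ¥1,500 transfer: below the line — 25×¥5,800, 16×¥6,400, 12×¥6,900, 16×¥7,800; squared poverty gap index (FGT₂) = 0.04431.
Reduction = 0.13252 − 0.04431 = 0.088.

0.088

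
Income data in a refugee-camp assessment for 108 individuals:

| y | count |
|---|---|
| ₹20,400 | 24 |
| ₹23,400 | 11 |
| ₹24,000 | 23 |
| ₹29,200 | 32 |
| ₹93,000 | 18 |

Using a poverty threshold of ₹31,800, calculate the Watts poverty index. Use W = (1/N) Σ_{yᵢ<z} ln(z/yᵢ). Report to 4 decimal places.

0.2151

Poor units: 24×₹20,400, 11×₹23,400, 23×₹24,000, 32×₹29,200 (q = 90 of N = 108).
Log gaps: ln(31800/20400) = 0.4439 (×24); ln(31800/23400) = 0.3067 (×11); ln(31800/24000) = 0.2814 (×23); ln(31800/29200) = 0.0853 (×32).
W = 23.230395 / 108 = 0.2151.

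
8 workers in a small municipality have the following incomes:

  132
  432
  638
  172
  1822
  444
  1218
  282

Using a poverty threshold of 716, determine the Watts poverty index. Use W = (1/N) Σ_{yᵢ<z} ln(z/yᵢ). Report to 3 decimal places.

0.643

Below z: 132, 172, 282, 432, 444, 638 (q = 6 of N = 8).
Log gaps: ln(716/132) = 1.6909; ln(716/172) = 1.4262; ln(716/282) = 0.9318; ln(716/432) = 0.5053; ln(716/444) = 0.4779; ln(716/638) = 0.1153.
W = 5.147289 / 8 = 0.643.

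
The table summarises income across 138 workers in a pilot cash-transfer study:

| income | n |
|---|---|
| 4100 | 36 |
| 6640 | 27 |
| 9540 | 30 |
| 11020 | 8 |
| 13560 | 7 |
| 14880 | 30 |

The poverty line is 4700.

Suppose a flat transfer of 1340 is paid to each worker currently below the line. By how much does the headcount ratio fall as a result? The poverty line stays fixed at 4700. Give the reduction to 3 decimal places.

Before: below the line — 36×4100; headcount ratio = 0.26087.
After the 1340 transfer: below the line — none; headcount ratio = 0.00000.
Reduction = 0.26087 − 0.00000 = 0.261.

0.261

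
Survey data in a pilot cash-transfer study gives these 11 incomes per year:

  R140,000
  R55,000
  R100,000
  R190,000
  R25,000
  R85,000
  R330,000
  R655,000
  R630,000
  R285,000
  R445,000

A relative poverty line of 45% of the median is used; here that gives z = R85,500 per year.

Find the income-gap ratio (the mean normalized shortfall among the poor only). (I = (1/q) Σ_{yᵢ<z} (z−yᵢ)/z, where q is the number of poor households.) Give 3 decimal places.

0.357

Below z: R25,000, R55,000, R85,000 (q = 3 of N = 11).
Shortfall ratios (z−y)/z: 0.7076, 0.3567, 0.0058; sum = 1.070175.
The income-gap ratio divides by q (the poor only): 1.070175 / 3 = 0.357.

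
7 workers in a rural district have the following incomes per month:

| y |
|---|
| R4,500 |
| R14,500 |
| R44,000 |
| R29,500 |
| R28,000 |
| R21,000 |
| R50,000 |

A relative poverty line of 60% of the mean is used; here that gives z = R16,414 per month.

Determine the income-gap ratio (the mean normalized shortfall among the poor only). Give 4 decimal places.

0.4212

Below the line: R4,500, R14,500 (q = 2 of N = 7).
Shortfall ratios (z−y)/z: 0.7258, 0.1166; sum = 0.842452.
I averages over the q = 2 poor units only: 0.842452 / 2 = 0.4212.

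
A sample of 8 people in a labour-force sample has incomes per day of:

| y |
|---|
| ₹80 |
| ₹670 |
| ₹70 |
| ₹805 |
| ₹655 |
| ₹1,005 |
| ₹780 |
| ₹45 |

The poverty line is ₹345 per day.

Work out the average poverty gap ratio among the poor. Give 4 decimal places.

Incomes under z: ₹45, ₹70, ₹80 (q = 3 of N = 8).
Shortfall ratios (z−y)/z: 0.8696, 0.7971, 0.7681; sum = 2.434783.
The income-gap ratio divides by q (the poor only): 2.434783 / 3 = 0.8116.

0.8116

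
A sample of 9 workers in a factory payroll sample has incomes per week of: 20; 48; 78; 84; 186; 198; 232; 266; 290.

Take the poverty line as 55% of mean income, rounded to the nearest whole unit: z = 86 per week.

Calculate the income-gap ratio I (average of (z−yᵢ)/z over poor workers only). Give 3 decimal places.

0.331

Below the line: 20, 48, 78, 84 (q = 4 of N = 9).
Relative gaps: 0.7674, 0.4419, 0.0930, 0.0233; sum = 1.325581.
The income-gap ratio divides by q (the poor only): 1.325581 / 4 = 0.331.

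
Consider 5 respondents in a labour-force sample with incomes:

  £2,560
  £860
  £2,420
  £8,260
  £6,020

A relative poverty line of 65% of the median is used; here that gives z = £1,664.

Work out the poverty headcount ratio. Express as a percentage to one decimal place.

1 of the 5 respondents have income below £1,664.
H = 1/5 = 20.0%.

20.0%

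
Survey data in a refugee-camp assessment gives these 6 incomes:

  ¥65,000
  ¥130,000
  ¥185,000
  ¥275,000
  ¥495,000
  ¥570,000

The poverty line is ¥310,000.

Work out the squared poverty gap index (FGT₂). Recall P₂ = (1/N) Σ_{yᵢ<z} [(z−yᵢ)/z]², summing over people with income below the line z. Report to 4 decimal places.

0.1895

Incomes under z: ¥65,000, ¥130,000, ¥185,000, ¥275,000 (q = 4 of N = 6).
Shortfall ratios: (310000−65000)/310000 = 0.7903; (310000−130000)/310000 = 0.5806; (310000−185000)/310000 = 0.4032; (310000−275000)/310000 = 0.1129.
Squared: 0.6246; 0.3371; 0.1626; 0.0127.
Sum = 1.137097; P₂ = 1.137097 / 6 = 0.1895.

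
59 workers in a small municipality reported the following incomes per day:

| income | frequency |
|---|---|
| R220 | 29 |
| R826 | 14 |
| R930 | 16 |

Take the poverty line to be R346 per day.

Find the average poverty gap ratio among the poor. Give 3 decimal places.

0.364

Poor units: 29×R220 (q = 29 of N = 59).
Shortfall ratios (z−y)/z: 0.3642 (×29); sum = 10.560694.
I averages over the q = 29 poor units only: 10.560694 / 29 = 0.364.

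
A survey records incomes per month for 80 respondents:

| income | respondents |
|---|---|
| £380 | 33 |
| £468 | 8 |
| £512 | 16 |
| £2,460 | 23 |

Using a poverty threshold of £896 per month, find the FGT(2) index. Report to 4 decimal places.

0.1964

Incomes under z: 33×£380, 8×£468, 16×£512 (q = 57 of N = 80).
Normalized shortfalls: (896−380)/896 = 0.5759 (×33); (896−468)/896 = 0.4777 (×8); (896−512)/896 = 0.4286 (×16).
Squared: 0.3317 (×33); 0.2282 (×8); 0.1837 (×16).
Sum = 15.708725; P₂ = 15.708725 / 80 = 0.1964.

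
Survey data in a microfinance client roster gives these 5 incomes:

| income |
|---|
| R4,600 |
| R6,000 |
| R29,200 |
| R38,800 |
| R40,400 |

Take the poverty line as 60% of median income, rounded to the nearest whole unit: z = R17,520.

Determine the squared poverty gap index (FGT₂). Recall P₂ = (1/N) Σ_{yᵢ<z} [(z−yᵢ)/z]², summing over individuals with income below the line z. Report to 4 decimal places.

0.1952

Below the line: R4,600, R6,000 (q = 2 of N = 5).
Normalized shortfalls: (17520−4600)/17520 = 0.7374; (17520−6000)/17520 = 0.6575.
Squared: 0.5438; 0.4324.
Sum = 0.976173; P₂ = 0.976173 / 5 = 0.1952.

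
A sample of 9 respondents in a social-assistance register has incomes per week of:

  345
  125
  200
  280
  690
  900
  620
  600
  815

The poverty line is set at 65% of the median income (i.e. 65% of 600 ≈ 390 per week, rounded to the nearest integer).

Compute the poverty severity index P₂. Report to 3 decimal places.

0.088

Incomes under z: 125, 200, 280, 345 (q = 4 of N = 9).
Gap ratios (z−y)/z: (390−125)/390 = 0.6795; (390−200)/390 = 0.4872; (390−280)/390 = 0.2821; (390−345)/390 = 0.1154.
Squared: 0.4617; 0.2373; 0.0796; 0.0133.
Sum = 0.791913; P₂ = 0.791913 / 9 = 0.088.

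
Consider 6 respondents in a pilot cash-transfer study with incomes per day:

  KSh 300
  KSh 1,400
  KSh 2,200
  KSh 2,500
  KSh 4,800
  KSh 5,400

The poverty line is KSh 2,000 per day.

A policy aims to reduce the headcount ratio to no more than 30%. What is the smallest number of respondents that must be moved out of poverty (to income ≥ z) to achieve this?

1

Currently q = 2 of N = 6 are below the line (H = 0.333).
A headcount ratio of at most 30% allows at most ⌊0.30 × 6⌋ = 1 poor respondents.
So at least 2 − 1 = 1 must be lifted.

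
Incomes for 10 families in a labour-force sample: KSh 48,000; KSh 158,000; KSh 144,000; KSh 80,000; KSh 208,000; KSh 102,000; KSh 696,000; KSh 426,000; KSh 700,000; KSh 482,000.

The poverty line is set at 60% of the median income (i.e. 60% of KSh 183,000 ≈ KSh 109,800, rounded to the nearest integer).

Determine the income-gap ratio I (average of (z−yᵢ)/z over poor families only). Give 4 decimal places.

0.3018

Incomes under z: KSh 48,000, KSh 80,000, KSh 102,000 (q = 3 of N = 10).
Shortfall ratios (z−y)/z: 0.5628, 0.2714, 0.0710; sum = 0.905282.
The income-gap ratio divides by q (the poor only): 0.905282 / 3 = 0.3018.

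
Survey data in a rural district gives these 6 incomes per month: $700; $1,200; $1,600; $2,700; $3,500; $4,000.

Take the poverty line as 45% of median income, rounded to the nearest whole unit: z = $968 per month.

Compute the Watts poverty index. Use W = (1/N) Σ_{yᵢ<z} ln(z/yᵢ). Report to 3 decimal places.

0.054

Below the line: $700 (q = 1 of N = 6).
Log shortfalls: ln(968/700) = 0.3242.
W = 0.324152 / 6 = 0.054.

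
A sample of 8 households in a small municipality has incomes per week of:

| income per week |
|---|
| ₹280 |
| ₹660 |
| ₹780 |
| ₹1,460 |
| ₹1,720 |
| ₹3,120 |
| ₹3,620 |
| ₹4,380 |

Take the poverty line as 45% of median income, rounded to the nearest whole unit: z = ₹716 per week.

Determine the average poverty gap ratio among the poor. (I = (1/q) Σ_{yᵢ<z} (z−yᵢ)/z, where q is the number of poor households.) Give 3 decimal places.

Incomes under z: ₹280, ₹660 (q = 2 of N = 8).
Shortfall ratios (z−y)/z: 0.6089, 0.0782; sum = 0.687151.
I averages over the q = 2 poor units only: 0.687151 / 2 = 0.344.

0.344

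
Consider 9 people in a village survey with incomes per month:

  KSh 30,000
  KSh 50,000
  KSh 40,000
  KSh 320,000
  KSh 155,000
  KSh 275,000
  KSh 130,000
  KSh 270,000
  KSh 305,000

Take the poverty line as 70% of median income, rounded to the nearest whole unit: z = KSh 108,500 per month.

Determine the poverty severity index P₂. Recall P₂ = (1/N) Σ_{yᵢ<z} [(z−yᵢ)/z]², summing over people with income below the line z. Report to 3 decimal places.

Poor units: KSh 30,000, KSh 40,000, KSh 50,000 (q = 3 of N = 9).
Shortfall ratios: (108500−30000)/108500 = 0.7235; (108500−40000)/108500 = 0.6313; (108500−50000)/108500 = 0.5392.
Squared: 0.5235; 0.3986; 0.2907.
Sum = 1.212746; P₂ = 1.212746 / 9 = 0.135.

0.135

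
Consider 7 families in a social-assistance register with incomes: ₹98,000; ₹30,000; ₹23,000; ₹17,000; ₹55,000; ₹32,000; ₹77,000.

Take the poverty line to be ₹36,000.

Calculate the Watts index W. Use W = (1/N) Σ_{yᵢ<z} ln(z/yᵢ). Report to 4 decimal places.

0.2141

Below z: ₹17,000, ₹23,000, ₹30,000, ₹32,000 (q = 4 of N = 7).
Log gaps: ln(36000/17000) = 0.7503; ln(36000/23000) = 0.4480; ln(36000/30000) = 0.1823; ln(36000/32000) = 0.1178.
W = 1.498435 / 7 = 0.2141.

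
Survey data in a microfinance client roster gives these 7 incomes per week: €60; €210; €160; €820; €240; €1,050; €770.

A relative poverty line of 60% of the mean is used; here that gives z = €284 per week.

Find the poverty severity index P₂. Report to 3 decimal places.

Poor units: €60, €160, €210, €240 (q = 4 of N = 7).
Gap ratios (z−y)/z: (284−60)/284 = 0.7887; (284−160)/284 = 0.4366; (284−210)/284 = 0.2606; (284−240)/284 = 0.1549.
Squared: 0.6221; 0.1906; 0.0679; 0.0240.
Sum = 0.904632; P₂ = 0.904632 / 7 = 0.129.

0.129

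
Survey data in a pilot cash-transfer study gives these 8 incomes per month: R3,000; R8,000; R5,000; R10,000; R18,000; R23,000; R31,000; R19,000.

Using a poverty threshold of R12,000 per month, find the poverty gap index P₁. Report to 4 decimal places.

0.2292

Below the line: R3,000, R5,000, R8,000, R10,000 (q = 4 of N = 8).
Normalized shortfalls: (12000−3000)/12000 = 0.7500; (12000−5000)/12000 = 0.5833; (12000−8000)/12000 = 0.3333; (12000−10000)/12000 = 0.1667.
Σ = 1.833333. Dividing by the full population N = 8 gives P₁ = 0.2292.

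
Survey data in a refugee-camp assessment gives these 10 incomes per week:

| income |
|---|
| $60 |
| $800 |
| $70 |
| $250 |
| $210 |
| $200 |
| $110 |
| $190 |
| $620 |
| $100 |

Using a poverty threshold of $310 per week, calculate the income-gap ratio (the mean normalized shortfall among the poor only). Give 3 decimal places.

0.520

Poor units: $60, $70, $100, $110, $190, $200, $210, $250 (q = 8 of N = 10).
Shortfall ratios (z−y)/z: 0.8065, 0.7742, 0.6774, 0.6452, 0.3871, 0.3548, 0.3226, 0.1935; sum = 4.161290.
I averages over the q = 8 poor units only: 4.161290 / 8 = 0.520.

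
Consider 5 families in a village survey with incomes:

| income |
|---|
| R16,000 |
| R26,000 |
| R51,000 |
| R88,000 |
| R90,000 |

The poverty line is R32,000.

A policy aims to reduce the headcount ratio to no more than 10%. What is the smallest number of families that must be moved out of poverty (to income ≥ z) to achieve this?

Currently q = 2 of N = 5 are below the line (H = 0.400).
A headcount ratio of at most 10% allows at most ⌊0.10 × 5⌋ = 0 poor families.
So at least 2 − 0 = 2 must be lifted.

2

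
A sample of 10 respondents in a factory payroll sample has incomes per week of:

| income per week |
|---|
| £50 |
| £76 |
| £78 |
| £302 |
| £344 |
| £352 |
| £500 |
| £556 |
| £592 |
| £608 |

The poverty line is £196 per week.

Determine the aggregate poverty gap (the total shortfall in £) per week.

£384

Incomes under z: £50, £76, £78 (q = 3 of N = 10).
Individual gaps: 196−50 = 146; 196−76 = 120; 196−78 = 118.
Aggregate gap = £384.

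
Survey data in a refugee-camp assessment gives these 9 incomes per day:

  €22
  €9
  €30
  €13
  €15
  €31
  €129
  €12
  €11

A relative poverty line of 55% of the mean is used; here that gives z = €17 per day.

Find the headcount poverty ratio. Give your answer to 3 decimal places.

5 of the 9 workers have income below €17.
H = 5/9 = 0.556.

0.556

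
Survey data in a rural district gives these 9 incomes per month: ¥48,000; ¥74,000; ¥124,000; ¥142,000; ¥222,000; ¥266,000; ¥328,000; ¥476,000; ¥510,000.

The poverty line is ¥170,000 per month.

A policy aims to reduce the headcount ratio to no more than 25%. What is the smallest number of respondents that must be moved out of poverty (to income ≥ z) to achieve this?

Currently q = 4 of N = 9 are below the line (H = 0.444).
A headcount ratio of at most 25% allows at most ⌊0.25 × 9⌋ = 2 poor respondents.
So at least 4 − 2 = 2 must be lifted.

2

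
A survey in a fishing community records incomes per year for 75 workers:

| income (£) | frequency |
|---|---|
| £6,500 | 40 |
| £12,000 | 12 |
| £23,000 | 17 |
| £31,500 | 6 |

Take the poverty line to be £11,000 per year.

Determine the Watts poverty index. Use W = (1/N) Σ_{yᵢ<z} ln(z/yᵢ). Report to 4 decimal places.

0.2806

Below z: 40×£6,500 (q = 40 of N = 75).
Log gaps: ln(11000/6500) = 0.5261 (×40).
W = 21.043724 / 75 = 0.2806.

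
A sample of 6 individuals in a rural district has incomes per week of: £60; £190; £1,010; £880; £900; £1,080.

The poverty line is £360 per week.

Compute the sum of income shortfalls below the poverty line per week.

Below z: £60, £190 (q = 2 of N = 6).
Individual gaps: 360−60 = 300; 360−190 = 170.
Aggregate gap = £470.

£470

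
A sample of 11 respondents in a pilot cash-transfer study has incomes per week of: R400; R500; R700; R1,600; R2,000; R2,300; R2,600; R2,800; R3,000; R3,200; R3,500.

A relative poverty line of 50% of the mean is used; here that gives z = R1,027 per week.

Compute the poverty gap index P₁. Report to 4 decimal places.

Below z: R400, R500, R700 (q = 3 of N = 11).
Relative gaps: (1027−400)/1027 = 0.6105; (1027−500)/1027 = 0.5131; (1027−700)/1027 = 0.3184.
Σ = 1.442064. Dividing by the full population N = 11 gives P₁ = 0.1311.

0.1311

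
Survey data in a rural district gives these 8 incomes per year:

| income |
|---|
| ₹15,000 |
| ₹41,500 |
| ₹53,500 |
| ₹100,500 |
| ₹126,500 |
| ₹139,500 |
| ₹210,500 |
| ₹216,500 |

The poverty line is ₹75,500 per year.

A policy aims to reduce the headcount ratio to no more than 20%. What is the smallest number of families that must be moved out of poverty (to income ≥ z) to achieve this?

2

Currently q = 3 of N = 8 are below the line (H = 0.375).
A headcount ratio of at most 20% allows at most ⌊0.20 × 8⌋ = 1 poor families.
So at least 3 − 1 = 2 must be lifted.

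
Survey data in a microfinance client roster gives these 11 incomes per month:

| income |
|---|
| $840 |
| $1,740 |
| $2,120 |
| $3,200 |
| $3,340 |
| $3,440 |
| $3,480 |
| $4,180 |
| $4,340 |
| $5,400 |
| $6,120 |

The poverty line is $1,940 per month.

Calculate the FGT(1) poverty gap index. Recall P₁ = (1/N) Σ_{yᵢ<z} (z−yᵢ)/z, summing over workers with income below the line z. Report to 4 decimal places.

Incomes under z: $840, $1,740 (q = 2 of N = 11).
Relative gaps: (1940−840)/1940 = 0.5670; (1940−1740)/1940 = 0.1031.
Σ = 0.670103. Dividing by the full population N = 11 gives P₁ = 0.0609.

0.0609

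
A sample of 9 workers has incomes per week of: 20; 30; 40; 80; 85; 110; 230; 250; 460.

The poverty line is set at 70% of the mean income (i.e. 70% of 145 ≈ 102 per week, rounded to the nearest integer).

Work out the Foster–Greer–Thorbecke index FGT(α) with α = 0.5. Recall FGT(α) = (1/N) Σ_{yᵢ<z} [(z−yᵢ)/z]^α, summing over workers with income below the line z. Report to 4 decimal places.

0.3766

Poor units: 20, 30, 40, 80, 85 (q = 5 of N = 9).
Normalized shortfalls: (102−20)/102 = 0.8039; (102−30)/102 = 0.7059; (102−40)/102 = 0.6078; (102−80)/102 = 0.2157; (102−85)/102 = 0.1667.
Raised to α = 0.5: 0.89662; 0.84017; 0.77964; 0.46442; 0.40825.
Sum = 3.389096; FGT(0.5) = 3.389096 / 9 = 0.3766.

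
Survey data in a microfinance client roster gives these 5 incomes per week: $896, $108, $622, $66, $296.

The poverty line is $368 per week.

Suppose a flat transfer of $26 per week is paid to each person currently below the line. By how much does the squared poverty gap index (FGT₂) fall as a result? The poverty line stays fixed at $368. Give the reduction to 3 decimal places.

Before: below the line — $66, $108, $296; squared poverty gap index (FGT₂) = 0.24218.
After the $26 transfer: below the line — $92, $134, $322; squared poverty gap index (FGT₂) = 0.19649.
Reduction = 0.24218 − 0.19649 = 0.046.

0.046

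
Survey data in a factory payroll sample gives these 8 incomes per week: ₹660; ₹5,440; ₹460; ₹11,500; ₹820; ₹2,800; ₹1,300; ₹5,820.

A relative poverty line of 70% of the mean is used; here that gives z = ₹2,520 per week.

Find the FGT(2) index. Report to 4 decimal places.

Below z: ₹460, ₹660, ₹820, ₹1,300 (q = 4 of N = 8).
Normalized shortfalls: (2520−460)/2520 = 0.8175; (2520−660)/2520 = 0.7381; (2520−820)/2520 = 0.6746; (2520−1300)/2520 = 0.4841.
Squared: 0.6682; 0.5448; 0.4551; 0.2344.
Sum = 1.902494; P₂ = 1.902494 / 8 = 0.2378.

0.2378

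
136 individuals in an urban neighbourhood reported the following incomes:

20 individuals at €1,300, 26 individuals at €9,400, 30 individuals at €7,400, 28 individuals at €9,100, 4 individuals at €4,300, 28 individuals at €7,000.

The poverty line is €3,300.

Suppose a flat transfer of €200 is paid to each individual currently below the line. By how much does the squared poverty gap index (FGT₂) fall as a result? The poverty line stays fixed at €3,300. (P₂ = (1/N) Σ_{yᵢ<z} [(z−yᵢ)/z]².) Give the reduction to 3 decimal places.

Before: below the line — 20×€1,300; squared poverty gap index (FGT₂) = 0.05402.
After the €200 transfer: below the line — 20×€1,500; squared poverty gap index (FGT₂) = 0.04375.
Reduction = 0.05402 − 0.04375 = 0.010.

0.010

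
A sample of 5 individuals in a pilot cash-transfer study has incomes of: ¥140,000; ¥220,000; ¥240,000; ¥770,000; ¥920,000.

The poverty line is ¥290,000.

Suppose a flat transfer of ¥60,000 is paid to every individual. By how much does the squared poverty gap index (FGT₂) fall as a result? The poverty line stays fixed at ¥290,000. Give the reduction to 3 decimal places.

0.052

Before: below the line — ¥140,000, ¥220,000, ¥240,000; squared poverty gap index (FGT₂) = 0.07111.
After the ¥60,000 transfer: below the line — ¥200,000, ¥280,000; squared poverty gap index (FGT₂) = 0.01950.
Reduction = 0.07111 − 0.01950 = 0.052.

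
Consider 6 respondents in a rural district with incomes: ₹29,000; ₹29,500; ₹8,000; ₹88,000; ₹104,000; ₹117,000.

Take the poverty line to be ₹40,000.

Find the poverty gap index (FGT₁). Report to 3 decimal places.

0.223

Below the line: ₹8,000, ₹29,000, ₹29,500 (q = 3 of N = 6).
Relative gaps: (40000−8000)/40000 = 0.8000; (40000−29000)/40000 = 0.2750; (40000−29500)/40000 = 0.2625.
Sum of shortfalls = 1.337500; P₁ averages over all N: 1.337500 / 6 = 0.223.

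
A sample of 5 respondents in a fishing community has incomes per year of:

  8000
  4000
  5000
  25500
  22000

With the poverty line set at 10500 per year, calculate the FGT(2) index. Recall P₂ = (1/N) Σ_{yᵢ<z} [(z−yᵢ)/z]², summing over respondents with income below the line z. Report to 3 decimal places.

Below the line: 4000, 5000, 8000 (q = 3 of N = 5).
Normalized shortfalls: (10500−4000)/10500 = 0.6190; (10500−5000)/10500 = 0.5238; (10500−8000)/10500 = 0.2381.
Squared: 0.3832; 0.2744; 0.0567.
Sum = 0.714286; P₂ = 0.714286 / 5 = 0.143.

0.143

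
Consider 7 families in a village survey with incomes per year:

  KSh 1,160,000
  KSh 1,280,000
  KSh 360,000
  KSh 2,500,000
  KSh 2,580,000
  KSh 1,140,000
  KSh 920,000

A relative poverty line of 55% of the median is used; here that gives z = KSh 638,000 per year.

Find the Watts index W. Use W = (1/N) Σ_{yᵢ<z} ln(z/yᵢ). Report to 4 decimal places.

0.0817

Below z: KSh 360,000 (q = 1 of N = 7).
Log gaps: ln(638000/360000) = 0.5722.
W = 0.572234 / 7 = 0.0817.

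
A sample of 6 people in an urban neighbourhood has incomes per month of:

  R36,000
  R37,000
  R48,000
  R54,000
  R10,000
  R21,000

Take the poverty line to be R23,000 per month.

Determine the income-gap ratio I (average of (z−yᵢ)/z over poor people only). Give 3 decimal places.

Poor units: R10,000, R21,000 (q = 2 of N = 6).
Relative gaps: 0.5652, 0.0870; sum = 0.652174.
I averages over the q = 2 poor units only: 0.652174 / 2 = 0.326.

0.326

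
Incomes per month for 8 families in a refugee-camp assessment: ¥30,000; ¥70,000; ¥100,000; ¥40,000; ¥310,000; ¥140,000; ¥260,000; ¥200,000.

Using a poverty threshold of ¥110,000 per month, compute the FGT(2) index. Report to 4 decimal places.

0.1343

Poor units: ¥30,000, ¥40,000, ¥70,000, ¥100,000 (q = 4 of N = 8).
Gap ratios (z−y)/z: (110000−30000)/110000 = 0.7273; (110000−40000)/110000 = 0.6364; (110000−70000)/110000 = 0.3636; (110000−100000)/110000 = 0.0909.
Squared: 0.5289; 0.4050; 0.1322; 0.0083.
Sum = 1.074380; P₂ = 1.074380 / 8 = 0.1343.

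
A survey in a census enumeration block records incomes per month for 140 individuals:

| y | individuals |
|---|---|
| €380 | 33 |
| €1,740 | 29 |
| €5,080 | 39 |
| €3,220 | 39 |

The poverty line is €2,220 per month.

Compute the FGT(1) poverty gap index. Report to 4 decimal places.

Incomes under z: 33×€380, 29×€1,740 (q = 62 of N = 140).
Relative gaps: (2220−380)/2220 = 0.8288 (×33); (2220−1740)/2220 = 0.2162 (×29).
Σ = 33.621622. Dividing by the full population N = 140 gives P₁ = 0.2402.

0.2402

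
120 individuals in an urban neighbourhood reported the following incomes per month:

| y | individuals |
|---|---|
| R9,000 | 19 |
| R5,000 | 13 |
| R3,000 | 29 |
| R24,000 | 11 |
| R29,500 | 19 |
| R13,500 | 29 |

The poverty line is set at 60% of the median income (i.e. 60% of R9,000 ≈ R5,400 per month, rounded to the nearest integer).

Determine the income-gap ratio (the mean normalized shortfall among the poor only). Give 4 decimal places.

0.3298

Below the line: 29×R3,000, 13×R5,000 (q = 42 of N = 120).
Shortfall ratios (z−y)/z: 0.4444 (×29), 0.0741 (×13); sum = 13.851852.
The income-gap ratio divides by q (the poor only): 13.851852 / 42 = 0.3298.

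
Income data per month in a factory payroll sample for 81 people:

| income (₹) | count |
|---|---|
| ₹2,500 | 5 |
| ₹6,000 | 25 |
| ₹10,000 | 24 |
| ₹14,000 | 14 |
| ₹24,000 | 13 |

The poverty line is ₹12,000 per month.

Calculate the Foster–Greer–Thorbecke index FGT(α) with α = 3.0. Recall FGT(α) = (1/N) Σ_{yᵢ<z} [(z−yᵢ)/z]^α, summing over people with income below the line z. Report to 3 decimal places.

0.071

Incomes under z: 5×₹2,500, 25×₹6,000, 24×₹10,000 (q = 54 of N = 81).
Normalized shortfalls: (12000−2500)/12000 = 0.7917 (×5); (12000−6000)/12000 = 0.5000 (×25); (12000−10000)/12000 = 0.1667 (×24).
Raised to α = 3.0: 0.49617 (×5); 0.12500 (×25); 0.00463 (×24).
Sum = 5.716942; FGT(3.0) = 5.716942 / 81 = 0.071.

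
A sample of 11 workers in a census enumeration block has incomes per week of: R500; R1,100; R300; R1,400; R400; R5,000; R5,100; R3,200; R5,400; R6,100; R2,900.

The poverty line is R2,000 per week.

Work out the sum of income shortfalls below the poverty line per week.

Poor units: R300, R400, R500, R1,100, R1,400 (q = 5 of N = 11).
Individual gaps: 2000−300 = 1700; 2000−400 = 1600; 2000−500 = 1500; 2000−1100 = 900; 2000−1400 = 600.
Aggregate gap = R6,300.

R6,300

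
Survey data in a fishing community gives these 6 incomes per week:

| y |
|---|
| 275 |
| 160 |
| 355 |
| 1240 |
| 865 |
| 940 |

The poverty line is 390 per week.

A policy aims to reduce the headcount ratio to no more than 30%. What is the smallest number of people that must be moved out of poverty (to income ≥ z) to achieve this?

3 of the 6 people are poor, so H = 3/6 = 0.500.
A headcount ratio of at most 30% allows at most ⌊0.30 × 6⌋ = 1 poor people.
So at least 3 − 1 = 2 must be lifted.

2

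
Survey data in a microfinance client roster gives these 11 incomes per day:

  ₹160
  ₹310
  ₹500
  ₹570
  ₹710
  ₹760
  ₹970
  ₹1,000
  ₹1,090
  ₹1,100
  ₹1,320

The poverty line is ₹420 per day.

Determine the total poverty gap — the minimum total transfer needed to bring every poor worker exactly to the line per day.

₹370

Poor units: ₹160, ₹310 (q = 2 of N = 11).
Individual gaps: 420−160 = 260; 420−310 = 110.
Aggregate gap = ₹370.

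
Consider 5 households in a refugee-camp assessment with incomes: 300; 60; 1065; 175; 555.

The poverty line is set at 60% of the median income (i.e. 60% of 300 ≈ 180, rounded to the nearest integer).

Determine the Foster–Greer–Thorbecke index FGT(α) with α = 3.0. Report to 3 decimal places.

0.059

Incomes under z: 60, 175 (q = 2 of N = 5).
Relative gaps: (180−60)/180 = 0.6667; (180−175)/180 = 0.0278.
Raised to α = 3.0: 0.29630; 0.00002.
Sum = 0.296318; FGT(3.0) = 0.296318 / 5 = 0.059.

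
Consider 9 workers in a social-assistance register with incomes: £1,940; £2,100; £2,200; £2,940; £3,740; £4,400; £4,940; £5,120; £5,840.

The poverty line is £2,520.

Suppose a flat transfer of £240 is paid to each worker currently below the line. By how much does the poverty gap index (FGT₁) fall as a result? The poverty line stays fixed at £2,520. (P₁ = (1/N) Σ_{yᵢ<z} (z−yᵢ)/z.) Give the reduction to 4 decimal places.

0.0317

Before: below the line — £1,940, £2,100, £2,200; poverty gap index (FGT₁) = 0.058201.
After the £240 transfer: below the line — £2,180, £2,340, £2,440; poverty gap index (FGT₁) = 0.026455.
Reduction = 0.058201 − 0.026455 = 0.0317.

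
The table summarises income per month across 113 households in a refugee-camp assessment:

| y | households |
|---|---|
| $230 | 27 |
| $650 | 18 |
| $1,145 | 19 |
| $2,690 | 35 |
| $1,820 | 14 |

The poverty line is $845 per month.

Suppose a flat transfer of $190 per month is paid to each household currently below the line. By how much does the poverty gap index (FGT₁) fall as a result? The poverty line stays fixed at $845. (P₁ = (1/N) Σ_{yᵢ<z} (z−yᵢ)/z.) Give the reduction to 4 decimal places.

0.0895

Before: below the line — 27×$230, 18×$650; poverty gap index (FGT₁) = 0.210661.
After the $190 transfer: below the line — 27×$420, 18×$840; poverty gap index (FGT₁) = 0.121119.
Reduction = 0.210661 − 0.121119 = 0.0895.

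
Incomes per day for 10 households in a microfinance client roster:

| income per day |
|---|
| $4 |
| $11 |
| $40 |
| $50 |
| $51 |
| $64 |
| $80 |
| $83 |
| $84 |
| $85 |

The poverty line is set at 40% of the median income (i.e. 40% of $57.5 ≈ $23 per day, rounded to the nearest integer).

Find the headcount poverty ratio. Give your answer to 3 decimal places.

0.200

2 of the 10 households have income below $23.
H = 2/10 = 0.200.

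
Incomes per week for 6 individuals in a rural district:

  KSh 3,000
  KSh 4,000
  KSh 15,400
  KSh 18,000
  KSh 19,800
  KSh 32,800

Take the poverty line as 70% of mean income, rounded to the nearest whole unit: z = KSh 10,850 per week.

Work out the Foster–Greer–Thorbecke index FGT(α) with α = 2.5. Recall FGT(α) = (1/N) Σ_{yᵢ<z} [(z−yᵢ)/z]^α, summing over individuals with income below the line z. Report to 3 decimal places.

Incomes under z: KSh 3,000, KSh 4,000 (q = 2 of N = 6).
Relative gaps: (10850−3000)/10850 = 0.7235; (10850−4000)/10850 = 0.6313.
Raised to α = 2.5: 0.44525; 0.31670.
Sum = 0.761949; FGT(2.5) = 0.761949 / 6 = 0.127.

0.127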